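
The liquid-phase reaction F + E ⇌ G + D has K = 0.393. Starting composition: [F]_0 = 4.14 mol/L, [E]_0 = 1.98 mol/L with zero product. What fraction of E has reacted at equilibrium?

Let X = conversion of E; extent ξ = 1.98·X mol/L.
Concentrations: [F] = 4.14 − 1.98X; [E] = 1.98 − 1.98X; [G] = 1.98X; [D] = 1.98X.
K = [G] [D] / ([F] [E]).
Setting equal to 0.393 and solving for X on (0,1) gives X = 0.534.

X = 0.534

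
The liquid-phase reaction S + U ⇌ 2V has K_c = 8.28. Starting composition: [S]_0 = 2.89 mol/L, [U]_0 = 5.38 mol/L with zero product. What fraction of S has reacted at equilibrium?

Let X = conversion of S; extent ξ = 2.89·X mol/L.
Concentrations: [S] = 2.89 − 2.89X; [U] = 5.38 − 2.89X; [V] = 5.78X.
K_c = [V]^2 / ([S] [U]).
Solving K_c = 8.28 for X ∈ (0,1): X = 0.753.

X = 0.753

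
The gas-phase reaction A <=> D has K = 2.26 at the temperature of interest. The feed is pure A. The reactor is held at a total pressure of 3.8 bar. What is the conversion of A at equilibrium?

X = 0.693

Basis: 1 mol A initially; let X = conversion of A. Extent ξ = X.
Moles: n_A = 1 − X; n_D = X.
n_T stays at 1 (no change in mole number).
y_i = n_i/n_T, p_i = y_i·P. K = p_D / (p_A).
Equating to 2.26 and solving on 0 < X < 1: X = 0.693.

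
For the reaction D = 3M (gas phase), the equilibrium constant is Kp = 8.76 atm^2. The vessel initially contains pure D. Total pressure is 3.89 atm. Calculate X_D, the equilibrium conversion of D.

Take 1 mol D as basis and let X be its fractional conversion, so ξ = X.
At extent ξ: n_D = 1 − X; n_M = 3X.
Total moles n_T = 1 + 2X.
Mole fractions y_i = n_i/n_T; Kp = p_M^3 / (p_D) with p_i = y_i·P.
Equating to 8.76 atm^2 and solving on 0 < X < 1: X = 0.342.

X = 0.342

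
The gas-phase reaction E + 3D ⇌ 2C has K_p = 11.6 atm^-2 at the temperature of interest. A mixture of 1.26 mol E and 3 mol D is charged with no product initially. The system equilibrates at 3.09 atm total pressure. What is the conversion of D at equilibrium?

Take 3 mol D as basis and let X be its fractional conversion, so ξ = X.
Species balance: n_E = 1.26 − X; n_D = 3 − 3X; n_C = 2X.
Total moles n_T = 4.26 − 2X.
y_i = n_i/n_T, p_i = y_i·P. K_p = p_C^2 / (p_E p_D^3).
Setting this equal to 11.6 atm^-2 and taking the physical root (0 < X < 1) gives X = 0.771.

X = 0.771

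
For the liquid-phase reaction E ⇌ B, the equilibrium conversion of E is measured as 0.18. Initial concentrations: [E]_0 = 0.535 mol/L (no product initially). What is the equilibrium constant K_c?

Let X = conversion of E.
Concentrations: [E] = 0.535 − 0.535X; [B] = 0.535X.
At X = 0.18: [E] = 0.439, [B] = 0.0963.
K_c = [B] / ([E]) = 0.22.

K_c = 0.22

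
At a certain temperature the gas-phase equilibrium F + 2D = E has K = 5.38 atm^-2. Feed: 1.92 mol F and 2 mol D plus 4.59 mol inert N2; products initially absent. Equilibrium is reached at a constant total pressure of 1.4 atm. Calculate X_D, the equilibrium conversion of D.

X = 0.395

Basis: 2 mol D initially; let X = conversion of D. Extent ξ = X.
Moles: n_F = 1.92 − X; n_D = 2 − 2X; n_E = X; n_I = 4.59 (inert).
Summing: n_T = 8.51 − 2X.
With p_i = (n_i/n_T)P, K = p_E / (p_F p_D^2).
Setting this equal to 5.38 atm^-2 and taking the physical root (0 < X < 1) gives X = 0.395.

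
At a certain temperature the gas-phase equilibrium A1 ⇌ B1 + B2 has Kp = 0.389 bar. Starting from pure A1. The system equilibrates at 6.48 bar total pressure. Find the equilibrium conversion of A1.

Let X = conversion of A1 (basis 1 mol A1); extent of reaction ξ = X.
Mole table: n_A1 = 1 − X; n_B1 = X; n_B2 = X.
Summing: n_T = 1 + X.
y_i = n_i/n_T, p_i = y_i·P. Kp = p_B1 p_B2 / (p_A1).
This yields a degree-2 equation in X; solving on (0,1), X = 0.238.

X = 0.238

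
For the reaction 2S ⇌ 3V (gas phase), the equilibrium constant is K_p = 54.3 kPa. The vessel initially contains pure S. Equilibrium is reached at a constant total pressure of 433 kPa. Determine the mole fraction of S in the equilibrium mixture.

y_S = 0.632

Let X = conversion of S (basis 1 mol S); extent of reaction ξ = 0.5X.
Species balance: n_S = 1 − X; n_V = 1.5X.
Summing: n_T = 1 + 0.5X.
Mole fractions y_i = n_i/n_T; K_p = p_V^3 / (p_S^2) with p_i = y_i·P.
This yields a degree-3 equation in X; solving on (0,1), X = 0.280.
Then n_S = 0.72, n_T = 1.14, so y_S = 0.632.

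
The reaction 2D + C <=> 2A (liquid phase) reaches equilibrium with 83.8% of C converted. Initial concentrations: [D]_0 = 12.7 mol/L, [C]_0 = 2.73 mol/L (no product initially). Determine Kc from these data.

Kc = 0.717 L/mol

Let X = conversion of C.
Concentrations: [D] = 12.7 − 5.46X; [C] = 2.73 − 2.73X; [A] = 5.46X.
At X = 0.838: [D] = 8.12, [C] = 0.442, [A] = 4.58.
Kc = [A]^2 / ([D]^2 [C]) = 0.717 L/mol.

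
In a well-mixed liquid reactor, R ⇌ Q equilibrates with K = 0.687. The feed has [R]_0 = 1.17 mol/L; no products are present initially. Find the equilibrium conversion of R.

Let X = conversion of R; extent ξ = 1.17·X mol/L.
Concentrations: [R] = 1.17 − 1.17X; [Q] = 1.17X.
K = [Q] / ([R]).
Equating to 0.687: the physical root is X = 0.407.

X = 0.407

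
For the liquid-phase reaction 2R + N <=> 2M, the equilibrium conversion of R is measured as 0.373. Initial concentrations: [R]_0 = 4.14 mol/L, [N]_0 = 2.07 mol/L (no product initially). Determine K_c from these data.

Let X = conversion of R.
Concentrations: [R] = 4.14 − 4.14X; [N] = 2.07 − 2.07X; [M] = 4.14X.
At X = 0.373: [R] = 2.6, [N] = 1.3, [M] = 1.54.
K_c = [M]^2 / ([R]^2 [N]) = 0.273 L/mol.

K_c = 0.273 L/mol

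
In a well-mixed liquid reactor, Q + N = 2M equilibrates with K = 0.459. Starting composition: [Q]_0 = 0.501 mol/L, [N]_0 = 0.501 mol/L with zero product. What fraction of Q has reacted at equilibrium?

X = 0.253

Let X = conversion of Q; extent ξ = 0.501·X mol/L.
Concentrations: [Q] = 0.501 − 0.501X; [N] = 0.501 − 0.501X; [M] = 1X.
K = [M]^2 / ([Q] [N]).
Setting equal to 0.459 and solving for X on (0,1) gives X = 0.253.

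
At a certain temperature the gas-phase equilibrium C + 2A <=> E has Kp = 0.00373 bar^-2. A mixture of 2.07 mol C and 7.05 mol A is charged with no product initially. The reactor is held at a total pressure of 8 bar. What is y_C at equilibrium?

Basis: 2.07 mol C initially; let X = conversion of C. Extent ξ = 2.07X.
At extent ξ: n_C = 2.07 − 2.07X; n_A = 7.05 − 4.14X; n_E = 2.07X.
Total moles n_T = 9.12 − 4.14X.
y_i = n_i/n_T, p_i = y_i·P. Kp = p_E / (p_C p_A^2).
Setting this equal to 0.00373 bar^-2 and taking the physical root (0 < X < 1) gives X = 0.121.
Then n_C = 1.82, n_T = 8.62, so y_C = 0.211.

y_C = 0.211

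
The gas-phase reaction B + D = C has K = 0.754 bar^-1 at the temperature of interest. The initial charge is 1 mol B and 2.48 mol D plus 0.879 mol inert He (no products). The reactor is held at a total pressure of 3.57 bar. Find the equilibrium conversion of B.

Basis: 1 mol B initially; let X = conversion of B. Extent ξ = X.
Species balance: n_B = 1 − X; n_D = 2.48 − X; n_C = X; n_I = 0.879 (inert).
n_T = Σnᵢ = 4.36 − X.
y_i = n_i/n_T, p_i = y_i·P. K = p_C / (p_B p_D).
Setting this equal to 0.754 bar^-1 and taking the physical root (0 < X < 1) gives X = 0.575.

X = 0.575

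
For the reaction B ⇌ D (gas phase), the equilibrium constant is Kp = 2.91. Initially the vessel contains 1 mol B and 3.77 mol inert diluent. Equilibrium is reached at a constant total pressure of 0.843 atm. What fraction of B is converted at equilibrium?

X = 0.744

Let X = conversion of B (basis 1 mol B); extent of reaction ξ = X.
Species balance: n_B = 1 − X; n_D = X; n_I = 3.77 (inert).
n_T stays at 4.77 (no change in mole number).
y_i = n_i/n_T, p_i = y_i·P. Kp = p_D / (p_B).
Equating to 2.91 and solving on 0 < X < 1: X = 0.744.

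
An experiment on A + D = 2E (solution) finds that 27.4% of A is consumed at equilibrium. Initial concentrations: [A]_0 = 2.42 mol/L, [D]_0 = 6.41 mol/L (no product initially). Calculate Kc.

Let X = conversion of A.
Concentrations: [A] = 2.42 − 2.42X; [D] = 6.41 − 2.42X; [E] = 4.84X.
At X = 0.274: [A] = 1.76, [D] = 5.75, [E] = 1.33.
Kc = [E]^2 / ([A] [D]) = 0.174.

Kc = 0.174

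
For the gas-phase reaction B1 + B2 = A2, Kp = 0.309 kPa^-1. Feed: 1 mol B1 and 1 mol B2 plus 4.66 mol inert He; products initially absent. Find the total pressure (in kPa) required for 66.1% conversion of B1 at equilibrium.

Let X = conversion of B1 (basis 1 mol B1); extent of reaction ξ = X.
Mole table: n_B1 = 1 − X; n_B2 = 1 − X; n_A2 = X; n_I = 4.66 (inert).
Summing: n_T = 6.66 − X.
Kp = p_A2 / (p_B1 p_B2) with p_i = (n_i/n_T)·P.
At X = 0.661: the mole-fraction product g(X) = Π y_i^ν_i = 34.5. Since Kp = g(X)·P^{-1}, P = (g/Kp)^(1/1) = (34.5/0.309)^(1/1) = 112 kPa.

P = 112 kPa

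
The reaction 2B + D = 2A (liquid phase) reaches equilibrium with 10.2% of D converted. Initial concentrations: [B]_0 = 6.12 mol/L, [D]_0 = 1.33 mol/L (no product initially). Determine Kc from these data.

Let X = conversion of D.
Concentrations: [B] = 6.12 − 2.66X; [D] = 1.33 − 1.33X; [A] = 2.66X.
At X = 0.102: [B] = 5.85, [D] = 1.19, [A] = 0.271.
Kc = [A]^2 / ([B]^2 [D]) = 0.0018 L/mol.

Kc = 0.0018 L/mol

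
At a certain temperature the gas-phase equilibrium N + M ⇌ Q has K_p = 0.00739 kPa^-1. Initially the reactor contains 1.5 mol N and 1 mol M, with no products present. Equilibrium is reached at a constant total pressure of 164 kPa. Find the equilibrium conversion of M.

Let X = conversion of M (basis 1 mol M); extent of reaction ξ = X.
Moles: n_N = 1.5 − X; n_M = 1 − X; n_Q = X.
Summing: n_T = 2.5 − X.
y_i = n_i/n_T, p_i = y_i·P. K_p = p_Q / (p_N p_M).
Substituting and setting equal to 0.00739 kPa^-1 gives a polynomial in X; the root in (0,1) is X = 0.389.

X = 0.389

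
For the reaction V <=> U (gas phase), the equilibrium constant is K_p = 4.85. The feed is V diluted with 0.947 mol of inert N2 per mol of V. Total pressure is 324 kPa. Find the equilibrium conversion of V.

Basis: 1 mol V initially; let X = conversion of V. Extent ξ = X.
Moles: n_V = 1 − X; n_U = X; n_I = 0.947 (inert).
Total moles n_T = 1.95 (Δν = 0, constant).
y_i = n_i/n_T, p_i = y_i·P. K_p = p_U / (p_V).
Equating to 4.85 and solving on 0 < X < 1: X = 0.829.

X = 0.829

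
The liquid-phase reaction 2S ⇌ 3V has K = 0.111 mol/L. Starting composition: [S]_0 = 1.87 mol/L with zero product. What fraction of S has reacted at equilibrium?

X = 0.220

Let X = conversion of S; extent ξ = 1.87X/2 mol/L.
Concentrations: [S] = 1.87 − 1.87X; [V] = 2.81X.
K = [V]^3 / ([S]^2).
Equating to 0.111 mol/L: the physical root is X = 0.220.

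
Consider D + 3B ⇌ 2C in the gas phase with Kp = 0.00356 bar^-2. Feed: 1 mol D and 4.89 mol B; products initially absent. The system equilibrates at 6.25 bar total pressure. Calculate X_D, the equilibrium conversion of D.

X = 0.252

Let X = conversion of D (basis 1 mol D); extent of reaction ξ = X.
Moles: n_D = 1 − X; n_B = 4.89 − 3X; n_C = 2X.
Total moles n_T = 5.89 − 2X.
y_i = n_i/n_T, p_i = y_i·P. Kp = p_C^2 / (p_D p_B^3).
Equating to 0.00356 bar^-2 and solving on 0 < X < 1: X = 0.252.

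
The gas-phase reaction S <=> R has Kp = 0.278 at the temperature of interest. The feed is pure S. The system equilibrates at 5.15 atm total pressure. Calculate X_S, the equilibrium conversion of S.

Let X = conversion of S (basis 1 mol S); extent of reaction ξ = X.
Moles: n_S = 1 − X; n_R = X.
n_T stays at 1 (no change in mole number).
Mole fractions y_i = n_i/n_T; Kp = p_R / (p_S) with p_i = y_i·P.
Substituting and setting equal to 0.278 gives a polynomial in X; the root in (0,1) is X = 0.218.

X = 0.218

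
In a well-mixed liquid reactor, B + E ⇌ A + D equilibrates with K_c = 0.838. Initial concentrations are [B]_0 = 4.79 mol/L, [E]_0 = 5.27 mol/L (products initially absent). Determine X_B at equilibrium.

Let X = conversion of B; extent ξ = 4.79·X mol/L.
Concentrations: [B] = 4.79 − 4.79X; [E] = 5.27 − 4.79X; [A] = 4.79X; [D] = 4.79X.
K_c = [A] [D] / ([B] [E]).
This equals 0.838 at X = 0.501 (the root in 0 < X < 1).

X = 0.501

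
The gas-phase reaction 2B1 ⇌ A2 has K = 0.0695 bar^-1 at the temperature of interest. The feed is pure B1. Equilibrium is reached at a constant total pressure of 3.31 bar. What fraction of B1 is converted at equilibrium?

Take 1 mol B1 as basis and let X be its fractional conversion, so ξ = 0.5X.
Moles: n_B1 = 1 − X; n_A2 = 0.5X.
Total moles n_T = 1 − 0.5X.
With p_i = (n_i/n_T)P, K = p_A2 / (p_B1^2).
This yields a degree-2 equation in X; solving on (0,1), X = 0.278.

X = 0.278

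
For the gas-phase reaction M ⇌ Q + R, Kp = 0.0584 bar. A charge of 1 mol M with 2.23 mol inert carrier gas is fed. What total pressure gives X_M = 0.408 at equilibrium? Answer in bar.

P = 0.756 bar

Let X = conversion of M (basis 1 mol M); extent of reaction ξ = X.
Moles: n_M = 1 − X; n_Q = X; n_R = X; n_I = 2.23 (inert).
Summing: n_T = 3.23 + X.
Kp = p_Q p_R / (p_M) with p_i = (n_i/n_T)·P.
At X = 0.408: the mole-fraction product g(X) = Π y_i^ν_i = 0.07729. Since Kp = g(X)·P^{1}, P = (Kp/g)^(1/1) = (0.0584/0.07729)^(1/1) = 0.756 bar.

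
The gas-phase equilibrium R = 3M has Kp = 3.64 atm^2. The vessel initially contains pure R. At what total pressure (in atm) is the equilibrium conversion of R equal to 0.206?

P = 4.94 atm

Let X = conversion of R (basis 1 mol R); extent of reaction ξ = X.
Mole table: n_R = 1 − X; n_M = 3X.
Total moles n_T = 1 + 2X.
Kp = p_M^3 / (p_R) with p_i = (n_i/n_T)·P.
At X = 0.206: the mole-fraction product g(X) = Π y_i^ν_i = 0.1491. Since Kp = g(X)·P^{2}, P = (Kp/g)^(1/2) = (3.64/0.1491)^(1/2) = 4.94 atm.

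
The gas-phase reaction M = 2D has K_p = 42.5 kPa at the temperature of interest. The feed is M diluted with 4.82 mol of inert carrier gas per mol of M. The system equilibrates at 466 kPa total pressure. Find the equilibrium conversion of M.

Let X = conversion of M (basis 1 mol M); extent of reaction ξ = X.
At extent ξ: n_M = 1 − X; n_D = 2X; n_I = 4.82 (inert).
Total moles n_T = 5.82 + X.
y_i = n_i/n_T, p_i = y_i·P. K_p = p_D^2 / (p_M).
This yields a degree-2 equation in X; solving on (0,1), X = 0.310.

X = 0.310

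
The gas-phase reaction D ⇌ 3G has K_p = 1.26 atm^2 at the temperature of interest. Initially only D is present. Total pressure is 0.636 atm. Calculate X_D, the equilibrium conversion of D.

Basis: 1 mol D initially; let X = conversion of D. Extent ξ = X.
Mole table: n_D = 1 − X; n_G = 3X.
Total moles n_T = 1 + 2X.
Mole fractions y_i = n_i/n_T; K_p = p_G^3 / (p_D) with p_i = y_i·P.
Setting this equal to 1.26 atm^2 and taking the physical root (0 < X < 1) gives X = 0.606.

X = 0.606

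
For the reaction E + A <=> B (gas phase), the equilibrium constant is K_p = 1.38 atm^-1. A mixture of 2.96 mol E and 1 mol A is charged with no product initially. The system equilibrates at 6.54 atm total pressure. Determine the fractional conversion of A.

X = 0.859

Let X = conversion of A (basis 1 mol A); extent of reaction ξ = X.
Moles: n_E = 2.96 − X; n_A = 1 − X; n_B = X.
Total moles n_T = 3.96 − X.
y_i = n_i/n_T, p_i = y_i·P. K_p = p_B / (p_E p_A).
Substituting and setting equal to 1.38 atm^-1 gives a polynomial in X; the root in (0,1) is X = 0.859.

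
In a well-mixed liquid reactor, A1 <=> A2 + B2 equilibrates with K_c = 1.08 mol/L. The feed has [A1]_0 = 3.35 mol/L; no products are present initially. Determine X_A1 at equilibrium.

Let X = conversion of A1; extent ξ = 3.35·X mol/L.
Concentrations: [A1] = 3.35 − 3.35X; [A2] = 3.35X; [B2] = 3.35X.
K_c = [A2] [B2] / ([A1]).
Equating to 1.08 mol/L: the physical root is X = 0.429.

X = 0.429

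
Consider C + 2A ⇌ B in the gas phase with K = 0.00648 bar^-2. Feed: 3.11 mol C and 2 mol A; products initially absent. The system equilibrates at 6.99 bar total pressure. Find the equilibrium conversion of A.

X = 0.123

Let X = conversion of A (basis 2 mol A); extent of reaction ξ = X.
At extent ξ: n_C = 3.11 − X; n_A = 2 − 2X; n_B = X.
n_T = Σnᵢ = 5.11 − 2X.
y_i = n_i/n_T, p_i = y_i·P. K = p_B / (p_C p_A^2).
Substituting and setting equal to 0.00648 bar^-2 gives a polynomial in X; the root in (0,1) is X = 0.123.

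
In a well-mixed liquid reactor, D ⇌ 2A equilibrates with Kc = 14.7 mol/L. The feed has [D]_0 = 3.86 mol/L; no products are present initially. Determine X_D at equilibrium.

Let X = conversion of D; extent ξ = 3.86·X mol/L.
Concentrations: [D] = 3.86 − 3.86X; [A] = 7.72X.
Kc = [A]^2 / ([D]).
Solving Kc = 14.7 for X ∈ (0,1): X = 0.610.

X = 0.610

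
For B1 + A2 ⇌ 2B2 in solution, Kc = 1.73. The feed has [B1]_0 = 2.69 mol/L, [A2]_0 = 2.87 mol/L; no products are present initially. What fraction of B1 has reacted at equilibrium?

Let X = conversion of B1; extent ξ = 2.69·X mol/L.
Concentrations: [B1] = 2.69 − 2.69X; [A2] = 2.87 − 2.69X; [B2] = 5.38X.
Kc = [B2]^2 / ([B1] [A2]).
This equals 1.73 at X = 0.410 (the root in 0 < X < 1).

X = 0.410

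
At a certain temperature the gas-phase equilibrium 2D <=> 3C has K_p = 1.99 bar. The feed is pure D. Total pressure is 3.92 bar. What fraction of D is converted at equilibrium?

X = 0.401

Basis: 1 mol D initially; let X = conversion of D. Extent ξ = 0.5X.
Species balance: n_D = 1 − X; n_C = 1.5X.
n_T = Σnᵢ = 1 + 0.5X.
Mole fractions y_i = n_i/n_T; K_p = p_C^3 / (p_D^2) with p_i = y_i·P.
Equating to 1.99 bar and solving on 0 < X < 1: X = 0.401.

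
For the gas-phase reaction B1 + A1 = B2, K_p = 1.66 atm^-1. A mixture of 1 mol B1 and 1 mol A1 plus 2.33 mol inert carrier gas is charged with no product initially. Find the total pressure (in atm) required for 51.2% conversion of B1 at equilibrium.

P = 4.94 atm

Let X = conversion of B1 (basis 1 mol B1); extent of reaction ξ = X.
Species balance: n_B1 = 1 − X; n_A1 = 1 − X; n_B2 = X; n_I = 2.33 (inert).
Summing: n_T = 4.33 − X.
K_p = p_B2 / (p_B1 p_A1) with p_i = (n_i/n_T)·P.
At X = 0.512: the mole-fraction product g(X) = Π y_i^ν_i = 8.209. Since K_p = g(X)·P^{-1}, P = (g/K_p)^(1/1) = (8.209/1.66)^(1/1) = 4.94 atm.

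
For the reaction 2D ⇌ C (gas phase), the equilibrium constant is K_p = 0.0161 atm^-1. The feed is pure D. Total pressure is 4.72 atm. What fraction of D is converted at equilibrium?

Basis: 1 mol D initially; let X = conversion of D. Extent ξ = 0.5X.
Moles: n_D = 1 − X; n_C = 0.5X.
n_T = Σnᵢ = 1 − 0.5X.
With p_i = (n_i/n_T)P, K_p = p_C / (p_D^2).
This yields a degree-2 equation in X; solving on (0,1), X = 0.124.

X = 0.124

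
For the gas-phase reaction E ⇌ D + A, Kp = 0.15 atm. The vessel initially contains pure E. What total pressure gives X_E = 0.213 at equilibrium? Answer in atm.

P = 3.16 atm

Take 1 mol E as basis and let X be its fractional conversion, so ξ = X.
Moles: n_E = 1 − X; n_D = X; n_A = X.
Total moles n_T = 1 + X.
Kp = p_D p_A / (p_E) with p_i = (n_i/n_T)·P.
At X = 0.213: the mole-fraction product g(X) = Π y_i^ν_i = 0.04753. Since Kp = g(X)·P^{1}, P = (Kp/g)^(1/1) = (0.15/0.04753)^(1/1) = 3.16 atm.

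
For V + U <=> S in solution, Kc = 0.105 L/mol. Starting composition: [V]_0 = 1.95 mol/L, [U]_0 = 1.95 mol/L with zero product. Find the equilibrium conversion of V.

Let X = conversion of V; extent ξ = 1.95·X mol/L.
Concentrations: [V] = 1.95 − 1.95X; [U] = 1.95 − 1.95X; [S] = 1.95X.
Kc = [S] / ([V] [U]).
This equals 0.105 at X = 0.148 (the root in 0 < X < 1).

X = 0.148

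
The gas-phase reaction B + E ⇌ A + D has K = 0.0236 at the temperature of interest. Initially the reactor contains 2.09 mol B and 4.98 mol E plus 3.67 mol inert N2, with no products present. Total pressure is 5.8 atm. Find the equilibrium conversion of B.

X = 0.203

Take 2.09 mol B as basis and let X be its fractional conversion, so ξ = 2.09X.
Moles: n_B = 2.09 − 2.09X; n_E = 4.98 − 2.09X; n_A = 2.09X; n_D = 2.09X; n_I = 3.67 (inert).
Since Δν = 0, n_T = 10.7 throughout.
With p_i = (n_i/n_T)P, K = p_A p_D / (p_B p_E).
This yields a degree-2 equation in X; solving on (0,1), X = 0.203.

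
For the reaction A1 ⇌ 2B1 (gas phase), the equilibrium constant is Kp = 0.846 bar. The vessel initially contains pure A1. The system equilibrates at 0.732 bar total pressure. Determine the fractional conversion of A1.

Basis: 1 mol A1 initially; let X = conversion of A1. Extent ξ = X.
Moles: n_A1 = 1 − X; n_B1 = 2X.
Summing: n_T = 1 + X.
y_i = n_i/n_T, p_i = y_i·P. Kp = p_B1^2 / (p_A1).
Equating to 0.846 bar and solving on 0 < X < 1: X = 0.473.

X = 0.473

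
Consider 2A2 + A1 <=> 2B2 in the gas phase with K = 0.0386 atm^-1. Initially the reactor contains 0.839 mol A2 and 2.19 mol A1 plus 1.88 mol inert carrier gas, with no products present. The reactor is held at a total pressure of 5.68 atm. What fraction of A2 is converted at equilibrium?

X = 0.236

Let X = conversion of A2 (basis 0.839 mol A2); extent of reaction ξ = 0.419X.
At extent ξ: n_A2 = 0.839 − 0.839X; n_A1 = 2.19 − 0.419X; n_B2 = 0.839X; n_I = 1.88 (inert).
Total moles n_T = 4.91 − 0.419X.
Mole fractions y_i = n_i/n_T; K = p_B2^2 / (p_A2^2 p_A1) with p_i = y_i·P.
Substituting and setting equal to 0.0386 atm^-1 gives a polynomial in X; the root in (0,1) is X = 0.236.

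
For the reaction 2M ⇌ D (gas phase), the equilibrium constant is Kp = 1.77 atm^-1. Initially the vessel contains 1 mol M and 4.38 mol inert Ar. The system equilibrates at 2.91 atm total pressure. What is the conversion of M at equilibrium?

X = 0.501

Basis: 1 mol M initially; let X = conversion of M. Extent ξ = 0.5X.
Species balance: n_M = 1 − X; n_D = 0.5X; n_I = 4.38 (inert).
n_T = Σnᵢ = 5.38 − 0.5X.
y_i = n_i/n_T, p_i = y_i·P. Kp = p_D / (p_M^2).
This yields a degree-2 equation in X; solving on (0,1), X = 0.501.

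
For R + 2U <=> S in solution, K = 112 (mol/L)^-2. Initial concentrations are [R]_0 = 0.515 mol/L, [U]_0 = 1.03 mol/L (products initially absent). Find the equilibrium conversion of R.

X = 0.810

Let X = conversion of R; extent ξ = 0.515·X mol/L.
Concentrations: [R] = 0.515 − 0.515X; [U] = 1.03 − 1.03X; [S] = 0.515X.
K = [S] / ([R] [U]^2).
Solving K = 112 for X ∈ (0,1): X = 0.810.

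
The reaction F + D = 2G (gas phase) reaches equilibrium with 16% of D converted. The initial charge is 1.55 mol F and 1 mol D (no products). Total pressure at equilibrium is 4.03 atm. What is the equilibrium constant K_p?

K_p = 0.0877

Take 1 mol D as basis and let X be its fractional conversion, so ξ = X.
Mole table: n_F = 1.55 − X; n_D = 1 − X; n_G = 2X.
n_T stays at 2.55 (no change in mole number).
At X = 0.16: n_F = 1.39, n_D = 0.84, n_G = 0.32, n_T = 2.55.
p_i = (n_i/n_T)·P. K_p = p_G^2 / (p_F p_D) = 0.0877.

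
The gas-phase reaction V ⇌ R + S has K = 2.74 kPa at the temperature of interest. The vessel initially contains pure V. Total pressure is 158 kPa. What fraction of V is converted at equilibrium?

Basis: 1 mol V initially; let X = conversion of V. Extent ξ = X.
Mole table: n_V = 1 − X; n_R = X; n_S = X.
Summing: n_T = 1 + X.
Mole fractions y_i = n_i/n_T; K = p_R p_S / (p_V) with p_i = y_i·P.
Equating to 2.74 kPa and solving on 0 < X < 1: X = 0.131.

X = 0.131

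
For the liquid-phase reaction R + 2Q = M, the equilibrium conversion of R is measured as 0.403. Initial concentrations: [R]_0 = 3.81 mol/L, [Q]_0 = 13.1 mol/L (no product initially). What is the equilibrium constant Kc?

Kc = 0.00671 (mol/L)^-2

Let X = conversion of R.
Concentrations: [R] = 3.81 − 3.81X; [Q] = 13.1 − 7.62X; [M] = 3.81X.
At X = 0.403: [R] = 2.27, [Q] = 10, [M] = 1.54.
Kc = [M] / ([R] [Q]^2) = 0.00671 (mol/L)^-2.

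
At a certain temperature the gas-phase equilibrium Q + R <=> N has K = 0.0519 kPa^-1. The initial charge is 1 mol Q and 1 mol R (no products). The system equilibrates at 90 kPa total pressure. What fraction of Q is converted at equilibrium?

Basis: 1 mol Q initially; let X = conversion of Q. Extent ξ = X.
Species balance: n_Q = 1 − X; n_R = 1 − X; n_N = X.
Summing: n_T = 2 − X.
Mole fractions y_i = n_i/n_T; K = p_N / (p_Q p_R) with p_i = y_i·P.
Equating to 0.0519 kPa^-1 and solving on 0 < X < 1: X = 0.580.

X = 0.580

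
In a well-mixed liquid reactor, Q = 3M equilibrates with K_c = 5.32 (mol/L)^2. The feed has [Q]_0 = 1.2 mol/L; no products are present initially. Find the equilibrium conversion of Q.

Let X = conversion of Q; extent ξ = 1.2·X mol/L.
Concentrations: [Q] = 1.2 − 1.2X; [M] = 3.6X.
K_c = [M]^3 / ([Q]).
Equating to 5.32 (mol/L)^2: the physical root is X = 0.428.

X = 0.428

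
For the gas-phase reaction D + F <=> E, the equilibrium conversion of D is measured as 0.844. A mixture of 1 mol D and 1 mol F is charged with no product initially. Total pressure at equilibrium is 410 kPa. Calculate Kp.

Kp = 0.0978 kPa^-1

Let X = conversion of D (basis 1 mol D); extent of reaction ξ = X.
Species balance: n_D = 1 − X; n_F = 1 − X; n_E = X.
Total moles n_T = 2 − X.
At X = 0.844: n_D = 0.156, n_F = 0.156, n_E = 0.844, n_T = 1.16.
p_i = (n_i/n_T)·P. Kp = p_E / (p_D p_F) = 0.0978 kPa^-1.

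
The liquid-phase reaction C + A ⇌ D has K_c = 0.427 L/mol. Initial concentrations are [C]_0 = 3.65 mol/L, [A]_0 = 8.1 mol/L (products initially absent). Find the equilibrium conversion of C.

Let X = conversion of C; extent ξ = 3.65·X mol/L.
Concentrations: [C] = 3.65 − 3.65X; [A] = 8.1 − 3.65X; [D] = 3.65X.
K_c = [D] / ([C] [A]).
This equals 0.427 at X = 0.703 (the root in 0 < X < 1).

X = 0.703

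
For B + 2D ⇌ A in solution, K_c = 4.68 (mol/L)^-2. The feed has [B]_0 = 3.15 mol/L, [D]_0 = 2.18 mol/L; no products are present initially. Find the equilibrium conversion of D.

Let X = conversion of D; extent ξ = 2.18X/2 mol/L.
Concentrations: [B] = 3.15 − 1.09X; [D] = 2.18 − 2.18X; [A] = 1.09X.
K_c = [A] / ([B] [D]^2).
Setting equal to 4.68 and solving for X on (0,1) gives X = 0.862.

X = 0.862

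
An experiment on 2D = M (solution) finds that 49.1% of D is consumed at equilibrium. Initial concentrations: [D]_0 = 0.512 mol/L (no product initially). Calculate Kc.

Let X = conversion of D.
Concentrations: [D] = 0.512 − 0.512X; [M] = 0.256X.
At X = 0.491: [D] = 0.261, [M] = 0.126.
Kc = [M] / ([D]^2) = 1.85 L/mol.

Kc = 1.85 L/mol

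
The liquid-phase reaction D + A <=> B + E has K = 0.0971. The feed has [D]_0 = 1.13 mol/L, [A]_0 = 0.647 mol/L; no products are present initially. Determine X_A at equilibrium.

X = 0.310

Let X = conversion of A; extent ξ = 0.647·X mol/L.
Concentrations: [D] = 1.13 − 0.647X; [A] = 0.647 − 0.647X; [B] = 0.647X; [E] = 0.647X.
K = [B] [E] / ([D] [A]).
Solving K = 0.0971 for X ∈ (0,1): X = 0.310.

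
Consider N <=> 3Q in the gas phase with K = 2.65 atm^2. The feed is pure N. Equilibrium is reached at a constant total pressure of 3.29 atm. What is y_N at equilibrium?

Let X = conversion of N (basis 1 mol N); extent of reaction ξ = X.
Moles: n_N = 1 − X; n_Q = 3X.
Summing: n_T = 1 + 2X.
Mole fractions y_i = n_i/n_T; K = p_Q^3 / (p_N) with p_i = y_i·P.
Setting this equal to 2.65 atm^2 and taking the physical root (0 < X < 1) gives X = 0.248.
Then n_N = 0.752, n_T = 1.5, so y_N = 0.503.

y_N = 0.503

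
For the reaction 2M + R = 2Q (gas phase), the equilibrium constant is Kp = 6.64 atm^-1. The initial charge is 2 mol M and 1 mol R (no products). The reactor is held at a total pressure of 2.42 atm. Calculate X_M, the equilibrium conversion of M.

X = 0.617

Take 2 mol M as basis and let X be its fractional conversion, so ξ = X.
At extent ξ: n_M = 2 − 2X; n_R = 1 − X; n_Q = 2X.
n_T = Σnᵢ = 3 − X.
With p_i = (n_i/n_T)P, Kp = p_Q^2 / (p_M^2 p_R).
Substituting and setting equal to 6.64 atm^-1 gives a polynomial in X; the root in (0,1) is X = 0.617.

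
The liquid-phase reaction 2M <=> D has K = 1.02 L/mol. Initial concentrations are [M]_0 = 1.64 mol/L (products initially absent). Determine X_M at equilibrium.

X = 0.583

Let X = conversion of M; extent ξ = 1.64X/2 mol/L.
Concentrations: [M] = 1.64 − 1.64X; [D] = 0.82X.
K = [D] / ([M]^2).
Setting equal to 1.02 and solving for X on (0,1) gives X = 0.583.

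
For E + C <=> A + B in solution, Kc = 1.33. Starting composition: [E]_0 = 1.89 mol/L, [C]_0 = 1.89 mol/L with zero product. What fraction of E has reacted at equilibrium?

X = 0.536

Let X = conversion of E; extent ξ = 1.89·X mol/L.
Concentrations: [E] = 1.89 − 1.89X; [C] = 1.89 − 1.89X; [A] = 1.89X; [B] = 1.89X.
Kc = [A] [B] / ([E] [C]).
Equating to 1.33: the physical root is X = 0.536.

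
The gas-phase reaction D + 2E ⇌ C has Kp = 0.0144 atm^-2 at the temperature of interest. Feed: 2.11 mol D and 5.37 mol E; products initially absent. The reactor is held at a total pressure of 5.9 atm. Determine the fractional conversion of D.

X = 0.190

Take 2.11 mol D as basis and let X be its fractional conversion, so ξ = 2.11X.
Mole table: n_D = 2.11 − 2.11X; n_E = 5.37 − 4.22X; n_C = 2.11X.
n_T = Σnᵢ = 7.48 − 4.22X.
Mole fractions y_i = n_i/n_T; Kp = p_C / (p_D p_E^2) with p_i = y_i·P.
Equating to 0.0144 atm^-2 and solving on 0 < X < 1: X = 0.190.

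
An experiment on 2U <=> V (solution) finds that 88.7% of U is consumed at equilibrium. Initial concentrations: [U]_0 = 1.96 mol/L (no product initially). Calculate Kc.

Let X = conversion of U.
Concentrations: [U] = 1.96 − 1.96X; [V] = 0.98X.
At X = 0.887: [U] = 0.221, [V] = 0.869.
Kc = [V] / ([U]^2) = 17.7 L/mol.

Kc = 17.7 L/mol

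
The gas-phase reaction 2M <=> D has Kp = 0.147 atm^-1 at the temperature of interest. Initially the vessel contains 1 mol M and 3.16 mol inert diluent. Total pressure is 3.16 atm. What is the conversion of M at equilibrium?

Take 1 mol M as basis and let X be its fractional conversion, so ξ = 0.5X.
Moles: n_M = 1 − X; n_D = 0.5X; n_I = 3.16 (inert).
n_T = Σnᵢ = 4.16 − 0.5X.
With p_i = (n_i/n_T)P, Kp = p_D / (p_M^2).
Substituting and setting equal to 0.147 atm^-1 gives a polynomial in X; the root in (0,1) is X = 0.160.

X = 0.160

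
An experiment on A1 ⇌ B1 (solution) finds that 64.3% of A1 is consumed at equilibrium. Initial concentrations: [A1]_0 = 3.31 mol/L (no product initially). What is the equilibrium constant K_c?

K_c = 1.8

Let X = conversion of A1.
Concentrations: [A1] = 3.31 − 3.31X; [B1] = 3.31X.
At X = 0.643: [A1] = 1.18, [B1] = 2.13.
K_c = [B1] / ([A1]) = 1.8.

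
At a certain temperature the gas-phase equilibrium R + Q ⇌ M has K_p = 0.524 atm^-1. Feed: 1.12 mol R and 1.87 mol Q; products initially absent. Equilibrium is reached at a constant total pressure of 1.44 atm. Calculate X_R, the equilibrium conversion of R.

Let X = conversion of R (basis 1.12 mol R); extent of reaction ξ = 1.12X.
At extent ξ: n_R = 1.12 − 1.12X; n_Q = 1.87 − 1.12X; n_M = 1.12X.
Total moles n_T = 2.99 − 1.12X.
y_i = n_i/n_T, p_i = y_i·P. K_p = p_M / (p_R p_Q).
Setting this equal to 0.524 atm^-1 and taking the physical root (0 < X < 1) gives X = 0.303.

X = 0.303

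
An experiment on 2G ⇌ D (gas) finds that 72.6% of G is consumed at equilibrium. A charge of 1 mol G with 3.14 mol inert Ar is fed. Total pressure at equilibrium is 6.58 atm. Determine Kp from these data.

Kp = 2.78 atm^-1

Let X = conversion of G (basis 1 mol G); extent of reaction ξ = 0.5X.
Mole table: n_G = 1 − X; n_D = 0.5X; n_I = 3.14 (inert).
Summing: n_T = 4.14 − 0.5X.
At X = 0.726: n_G = 0.274, n_D = 0.363, n_T = 3.78.
p_i = (n_i/n_T)·P. Kp = p_D / (p_G^2) = 2.78 atm^-1.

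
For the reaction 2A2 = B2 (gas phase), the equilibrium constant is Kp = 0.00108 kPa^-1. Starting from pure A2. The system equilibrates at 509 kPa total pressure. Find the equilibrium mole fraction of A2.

Basis: 1 mol A2 initially; let X = conversion of A2. Extent ξ = 0.5X.
Species balance: n_A2 = 1 − X; n_B2 = 0.5X.
Summing: n_T = 1 − 0.5X.
With p_i = (n_i/n_T)P, Kp = p_B2 / (p_A2^2).
Equating to 0.00108 kPa^-1 and solving on 0 < X < 1: X = 0.441.
Then n_A2 = 0.559, n_T = 0.78, so y_A2 = 0.717.

y_A2 = 0.717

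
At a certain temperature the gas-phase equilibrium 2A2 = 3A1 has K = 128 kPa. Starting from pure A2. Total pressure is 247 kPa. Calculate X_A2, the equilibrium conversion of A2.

Let X = conversion of A2 (basis 1 mol A2); extent of reaction ξ = 0.5X.
Species balance: n_A2 = 1 − X; n_A1 = 1.5X.
n_T = Σnᵢ = 1 + 0.5X.
Mole fractions y_i = n_i/n_T; K = p_A1^3 / (p_A2^2) with p_i = y_i·P.
Equating to 128 kPa and solving on 0 < X < 1: X = 0.403.

X = 0.403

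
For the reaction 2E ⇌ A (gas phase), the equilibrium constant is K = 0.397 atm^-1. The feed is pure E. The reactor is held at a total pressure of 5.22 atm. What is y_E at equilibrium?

y_E = 0.494

Let X = conversion of E (basis 1 mol E); extent of reaction ξ = 0.5X.
At extent ξ: n_E = 1 − X; n_A = 0.5X.
Total moles n_T = 1 − 0.5X.
With p_i = (n_i/n_T)P, K = p_A / (p_E^2).
Setting this equal to 0.397 atm^-1 and taking the physical root (0 < X < 1) gives X = 0.672.
Then n_E = 0.328, n_T = 0.664, so y_E = 0.494.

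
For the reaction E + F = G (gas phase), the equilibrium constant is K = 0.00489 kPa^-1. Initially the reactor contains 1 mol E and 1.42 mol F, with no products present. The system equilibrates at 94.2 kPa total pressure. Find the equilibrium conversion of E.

Let X = conversion of E (basis 1 mol E); extent of reaction ξ = X.
At extent ξ: n_E = 1 − X; n_F = 1.42 − X; n_G = X.
Summing: n_T = 2.42 − X.
y_i = n_i/n_T, p_i = y_i·P. K = p_G / (p_E p_F).
This yields a degree-2 equation in X; solving on (0,1), X = 0.202.

X = 0.202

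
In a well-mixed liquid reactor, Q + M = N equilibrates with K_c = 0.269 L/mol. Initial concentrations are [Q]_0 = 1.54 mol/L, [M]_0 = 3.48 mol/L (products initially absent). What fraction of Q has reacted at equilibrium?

X = 0.431

Let X = conversion of Q; extent ξ = 1.54·X mol/L.
Concentrations: [Q] = 1.54 − 1.54X; [M] = 3.48 − 1.54X; [N] = 1.54X.
K_c = [N] / ([Q] [M]).
Setting equal to 0.269 and solving for X on (0,1) gives X = 0.431.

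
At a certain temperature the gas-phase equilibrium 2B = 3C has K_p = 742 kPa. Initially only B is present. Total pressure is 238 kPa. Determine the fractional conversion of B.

Let X = conversion of B (basis 1 mol B); extent of reaction ξ = 0.5X.
Mole table: n_B = 1 − X; n_C = 1.5X.
n_T = Σnᵢ = 1 + 0.5X.
y_i = n_i/n_T, p_i = y_i·P. K_p = p_C^3 / (p_B^2).
This yields a degree-3 equation in X; solving on (0,1), X = 0.588.

X = 0.588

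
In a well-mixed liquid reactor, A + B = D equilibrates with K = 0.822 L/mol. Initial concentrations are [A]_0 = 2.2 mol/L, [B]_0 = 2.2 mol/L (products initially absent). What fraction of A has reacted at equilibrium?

X = 0.483

Let X = conversion of A; extent ξ = 2.2·X mol/L.
Concentrations: [A] = 2.2 − 2.2X; [B] = 2.2 − 2.2X; [D] = 2.2X.
K = [D] / ([A] [B]).
Setting equal to 0.822 and solving for X on (0,1) gives X = 0.483.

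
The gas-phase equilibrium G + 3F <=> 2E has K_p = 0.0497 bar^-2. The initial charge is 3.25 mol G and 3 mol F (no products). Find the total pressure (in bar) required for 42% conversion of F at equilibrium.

P = 5.28 bar

Basis: 3 mol F initially; let X = conversion of F. Extent ξ = X.
Species balance: n_G = 3.25 − X; n_F = 3 − 3X; n_E = 2X.
Summing: n_T = 6.25 − 2X.
K_p = p_E^2 / (p_G p_F^3) with p_i = (n_i/n_T)·P.
At X = 0.42: the mole-fraction product g(X) = Π y_i^ν_i = 1.385. Since K_p = g(X)·P^{-2}, P = (g/K_p)^(1/2) = (1.385/0.0497)^(1/2) = 5.28 bar.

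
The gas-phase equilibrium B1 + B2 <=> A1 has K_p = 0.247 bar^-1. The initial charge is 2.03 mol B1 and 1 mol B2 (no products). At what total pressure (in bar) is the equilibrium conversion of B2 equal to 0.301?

P = 2.75 bar

Take 1 mol B2 as basis and let X be its fractional conversion, so ξ = X.
Moles: n_B1 = 2.03 − X; n_B2 = 1 − X; n_A1 = X.
Total moles n_T = 3.03 − X.
K_p = p_A1 / (p_B1 p_B2) with p_i = (n_i/n_T)·P.
At X = 0.301: the mole-fraction product g(X) = Π y_i^ν_i = 0.6797. Since K_p = g(X)·P^{-1}, P = (g/K_p)^(1/1) = (0.6797/0.247)^(1/1) = 2.75 bar.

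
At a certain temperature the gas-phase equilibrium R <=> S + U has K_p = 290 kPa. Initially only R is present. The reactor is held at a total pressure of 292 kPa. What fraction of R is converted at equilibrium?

Let X = conversion of R (basis 1 mol R); extent of reaction ξ = X.
Mole table: n_R = 1 − X; n_S = X; n_U = X.
Total moles n_T = 1 + X.
y_i = n_i/n_T, p_i = y_i·P. K_p = p_S p_U / (p_R).
This yields a degree-2 equation in X; solving on (0,1), X = 0.706.

X = 0.706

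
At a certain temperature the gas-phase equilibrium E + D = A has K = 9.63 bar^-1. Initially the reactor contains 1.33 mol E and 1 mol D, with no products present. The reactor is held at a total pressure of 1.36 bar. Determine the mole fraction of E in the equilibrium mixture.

y_E = 0.339

Take 1 mol D as basis and let X be its fractional conversion, so ξ = X.
Mole table: n_E = 1.33 − X; n_D = 1 − X; n_A = X.
n_T = Σnᵢ = 2.33 − X.
With p_i = (n_i/n_T)P, K = p_A / (p_E p_D).
Setting this equal to 9.63 bar^-1 and taking the physical root (0 < X < 1) gives X = 0.816.
Then n_E = 0.514, n_T = 1.51, so y_E = 0.339.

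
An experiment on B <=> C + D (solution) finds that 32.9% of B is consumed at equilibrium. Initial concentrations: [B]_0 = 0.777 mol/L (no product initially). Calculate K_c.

Let X = conversion of B.
Concentrations: [B] = 0.777 − 0.777X; [C] = 0.777X; [D] = 0.777X.
At X = 0.329: [B] = 0.521, [C] = 0.256, [D] = 0.256.
K_c = [C] [D] / ([B]) = 0.125 mol/L.

K_c = 0.125 mol/L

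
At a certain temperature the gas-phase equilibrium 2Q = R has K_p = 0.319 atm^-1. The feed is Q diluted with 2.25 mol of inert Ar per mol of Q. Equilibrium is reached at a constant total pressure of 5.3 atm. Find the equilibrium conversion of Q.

Basis: 1 mol Q initially; let X = conversion of Q. Extent ξ = 0.5X.
Mole table: n_Q = 1 − X; n_R = 0.5X; n_I = 2.25 (inert).
Summing: n_T = 3.25 − 0.5X.
With p_i = (n_i/n_T)P, K_p = p_R / (p_Q^2).
Substituting and setting equal to 0.319 atm^-1 gives a polynomial in X; the root in (0,1) is X = 0.400.

X = 0.400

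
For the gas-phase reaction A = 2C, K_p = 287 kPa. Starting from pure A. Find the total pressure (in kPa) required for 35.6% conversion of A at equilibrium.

Take 1 mol A as basis and let X be its fractional conversion, so ξ = X.
At extent ξ: n_A = 1 − X; n_C = 2X.
n_T = Σnᵢ = 1 + X.
K_p = p_C^2 / (p_A) with p_i = (n_i/n_T)·P.
At X = 0.356: the mole-fraction product g(X) = Π y_i^ν_i = 0.5805. Since K_p = g(X)·P^{1}, P = (K_p/g)^(1/1) = (287/0.5805)^(1/1) = 494 kPa.

P = 494 kPa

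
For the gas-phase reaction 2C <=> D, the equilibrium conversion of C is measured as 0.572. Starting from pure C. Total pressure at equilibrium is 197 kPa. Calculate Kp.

Basis: 1 mol C initially; let X = conversion of C. Extent ξ = 0.5X.
Mole table: n_C = 1 − X; n_D = 0.5X.
Total moles n_T = 1 − 0.5X.
At X = 0.572: n_C = 0.428, n_D = 0.286, n_T = 0.714.
p_i = (n_i/n_T)·P. Kp = p_D / (p_C^2) = 0.00566 kPa^-1.

Kp = 0.00566 kPa^-1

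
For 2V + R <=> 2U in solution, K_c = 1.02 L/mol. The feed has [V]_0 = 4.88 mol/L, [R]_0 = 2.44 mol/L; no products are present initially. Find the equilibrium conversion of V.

Let X = conversion of V; extent ξ = 4.88X/2 mol/L.
Concentrations: [V] = 4.88 − 4.88X; [R] = 2.44 − 2.44X; [U] = 4.88X.
K_c = [U]^2 / ([V]^2 [R]).
Setting equal to 1.02 and solving for X on (0,1) gives X = 0.522.

X = 0.522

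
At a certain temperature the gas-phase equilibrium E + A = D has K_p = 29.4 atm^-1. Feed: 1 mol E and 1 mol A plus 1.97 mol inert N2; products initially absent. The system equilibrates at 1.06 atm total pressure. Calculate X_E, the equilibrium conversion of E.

Take 1 mol E as basis and let X be its fractional conversion, so ξ = X.
Mole table: n_E = 1 − X; n_A = 1 − X; n_D = X; n_I = 1.97 (inert).
Summing: n_T = 3.97 − X.
Mole fractions y_i = n_i/n_T; K_p = p_D / (p_E p_A) with p_i = y_i·P.
Setting this equal to 29.4 atm^-1 and taking the physical root (0 < X < 1) gives X = 0.725.

X = 0.725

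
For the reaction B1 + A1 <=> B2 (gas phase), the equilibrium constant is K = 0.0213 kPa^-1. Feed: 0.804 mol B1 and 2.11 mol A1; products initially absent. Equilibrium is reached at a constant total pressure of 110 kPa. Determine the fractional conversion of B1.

X = 0.610

Take 0.804 mol B1 as basis and let X be its fractional conversion, so ξ = 0.804X.
Mole table: n_B1 = 0.804 − 0.804X; n_A1 = 2.11 − 0.804X; n_B2 = 0.804X.
n_T = Σnᵢ = 2.91 − 0.804X.
y_i = n_i/n_T, p_i = y_i·P. K = p_B2 / (p_B1 p_A1).
This yields a degree-2 equation in X; solving on (0,1), X = 0.610.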